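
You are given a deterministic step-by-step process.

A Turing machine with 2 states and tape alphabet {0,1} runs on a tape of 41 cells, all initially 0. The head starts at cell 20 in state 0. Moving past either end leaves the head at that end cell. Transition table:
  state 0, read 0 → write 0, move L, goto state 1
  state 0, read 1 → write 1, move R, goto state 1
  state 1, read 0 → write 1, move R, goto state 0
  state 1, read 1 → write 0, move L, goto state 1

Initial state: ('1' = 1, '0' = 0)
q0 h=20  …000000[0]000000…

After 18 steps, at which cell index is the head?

gen 0: q0 h=20  …000000[0]000000…
gen 1: q1 h=19  …000000[0]000000…
gen 2: q0 h=20  …000001[0]000000…
gen 3: q1 h=19  …000000[1]000000…
gen 4: q1 h=18  …000000[0]000000…
gen 5: q0 h=19  …000001[0]000000…
gen 6: q1 h=18  …000000[1]000000…
gen 7: q1 h=17  …000000[0]000000…
gen 8: q0 h=18  …000001[0]000000…
gen 9: q1 h=17  …000000[1]000000…
gen 10: q1 h=16  …000000[0]000000…
gen 11: q0 h=17  …000001[0]000000…
gen 12: q1 h=16  …000000[1]000000…
gen 13: q1 h=15  …000000[0]000000…
gen 14: q0 h=16  …000001[0]000000…
gen 15: q1 h=15  …000000[1]000000…
gen 16: q1 h=14  …000000[0]000000…
gen 17: q0 h=15  …000001[0]000000…
gen 18: q1 h=14  …000000[1]000000…

14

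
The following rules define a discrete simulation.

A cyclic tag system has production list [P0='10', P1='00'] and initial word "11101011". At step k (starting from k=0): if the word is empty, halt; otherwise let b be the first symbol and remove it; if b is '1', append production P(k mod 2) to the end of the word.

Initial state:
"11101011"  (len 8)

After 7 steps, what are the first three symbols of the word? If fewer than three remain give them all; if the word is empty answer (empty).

110

k=0  "11101011"  (len 8)
k=1  "110101110"  (len 9)
k=2  "1010111000"  (len 10)
k=3  "01011100010"  (len 11)
k=4  "1011100010"  (len 10)
k=5  "01110001010"  (len 11)
k=6  "1110001010"  (len 10)
k=7  "11000101010"  (len 11)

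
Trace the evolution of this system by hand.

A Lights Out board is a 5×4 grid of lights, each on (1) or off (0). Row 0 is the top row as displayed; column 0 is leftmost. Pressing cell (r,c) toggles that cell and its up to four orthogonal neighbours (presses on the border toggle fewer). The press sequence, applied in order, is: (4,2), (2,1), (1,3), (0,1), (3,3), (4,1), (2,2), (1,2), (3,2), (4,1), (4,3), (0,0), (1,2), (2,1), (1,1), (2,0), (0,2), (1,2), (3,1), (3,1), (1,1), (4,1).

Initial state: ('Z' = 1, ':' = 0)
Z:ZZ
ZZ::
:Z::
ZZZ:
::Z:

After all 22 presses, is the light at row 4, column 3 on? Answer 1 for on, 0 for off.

[0] Z:ZZ
ZZ::
:Z::
ZZZ:
::Z:
[1] Z:ZZ
ZZ::
:Z::
ZZ::
:Z:Z
[2] Z:ZZ
Z:::
Z:Z:
Z:::
:Z:Z
[3] Z:Z:
Z:ZZ
Z:ZZ
Z:::
:Z:Z
[4] :Z::
ZZZZ
Z:ZZ
Z:::
:Z:Z
[5] :Z::
ZZZZ
Z:Z:
Z:ZZ
:Z::
[6] :Z::
ZZZZ
Z:Z:
ZZZZ
Z:Z:
[7] :Z::
ZZ:Z
ZZ:Z
ZZ:Z
Z:Z:
[8] :ZZ:
Z:Z:
ZZZZ
ZZ:Z
Z:Z:
[9] :ZZ:
Z:Z:
ZZ:Z
Z:Z:
Z:::
[10] :ZZ:
Z:Z:
ZZ:Z
ZZZ:
:ZZ:
[11] :ZZ:
Z:Z:
ZZ:Z
ZZZZ
:Z:Z
[12] Z:Z:
::Z:
ZZ:Z
ZZZZ
:Z:Z
[13] Z:::
:Z:Z
ZZZZ
ZZZZ
:Z:Z
[14] Z:::
:::Z
:::Z
Z:ZZ
:Z:Z
[15] ZZ::
ZZZZ
:Z:Z
Z:ZZ
:Z:Z
[16] ZZ::
:ZZZ
Z::Z
::ZZ
:Z:Z
[17] Z:ZZ
:Z:Z
Z::Z
::ZZ
:Z:Z
[18] Z::Z
::Z:
Z:ZZ
::ZZ
:Z:Z
[19] Z::Z
::Z:
ZZZZ
ZZ:Z
:::Z
[20] Z::Z
::Z:
Z:ZZ
::ZZ
:Z:Z
[21] ZZ:Z
ZZ::
ZZZZ
::ZZ
:Z:Z
[22] ZZ:Z
ZZ::
ZZZZ
:ZZZ
Z:ZZ

1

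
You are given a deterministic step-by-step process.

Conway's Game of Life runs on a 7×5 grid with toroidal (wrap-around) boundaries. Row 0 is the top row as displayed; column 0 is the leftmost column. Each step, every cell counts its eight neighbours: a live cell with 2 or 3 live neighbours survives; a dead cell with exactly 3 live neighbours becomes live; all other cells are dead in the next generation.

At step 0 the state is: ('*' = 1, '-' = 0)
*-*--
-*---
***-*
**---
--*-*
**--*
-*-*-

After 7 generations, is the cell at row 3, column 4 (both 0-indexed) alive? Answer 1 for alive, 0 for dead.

0

step 0: *-*--
-*---
***-*
**---
--*-*
**--*
-*-*-
step 1: *-*--
---**
--*-*
-----
--***
-*--*
---*-
step 2: --*--
***-*
----*
--*-*
*-***
*---*
*****
step 3: -----
***-*
--*-*
-**--
--*--
-----
--*--
step 4: *-**-
***-*
----*
-**--
-**--
-----
-----
step 5: *-**-
--*--
----*
****-
-**--
-----
-----
step 6: -***-
-**-*
*---*
*--**
*--*-
-----
-----
step 7: **-*-
----*
--*--
-*-*-
*--*-
-----
--*--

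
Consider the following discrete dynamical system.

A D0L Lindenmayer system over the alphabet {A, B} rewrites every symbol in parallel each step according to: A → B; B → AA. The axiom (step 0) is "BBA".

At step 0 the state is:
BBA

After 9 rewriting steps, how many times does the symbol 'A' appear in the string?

64

gen 0: BBA
gen 1: AAAAB
gen 2: BBBBAA
gen 3: AAAAAAAABB
gen 4: BBBBBBBBAAAA
gen 5: AAAAAAAAAAAAAAAABBBB
gen 6: BBBBBBBBBBBBBBBBAAAAAAAA
gen 7: AAAAAAAAAAAAAAAAAAAAAAAAAAAAAAAABBBBBBBB
gen 8: BBBBBBBBBBBBBBBBBBBBBBBBBBBBBBBBAAAAAAAAAAAAAAAA
gen 9: AAAAAAAAAAAAAAAAAAAAAAAAAAAAAAAAAAAAAAAAAAAAAAAAAAAAAAAAAAAAAAAABBBBBBBBBBBBBBBB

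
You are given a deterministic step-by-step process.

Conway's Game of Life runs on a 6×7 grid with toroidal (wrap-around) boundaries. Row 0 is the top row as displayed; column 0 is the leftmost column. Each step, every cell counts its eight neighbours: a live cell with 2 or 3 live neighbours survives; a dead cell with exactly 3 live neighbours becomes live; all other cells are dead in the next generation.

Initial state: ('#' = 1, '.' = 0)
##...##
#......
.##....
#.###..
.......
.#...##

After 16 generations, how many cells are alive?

step 0: ##...##
#......
.##....
#.###..
.......
.#...##
step 1: .#...#.
..#....
#.#....
..##...
#######
.#...#.
step 2: .##....
..#....
..#....
.....#.
#....##
...#...
step 3: .###...
..##...
.......
.....#.
....###
###...#
step 4: .......
.#.#...
.......
....###
.#..#..
....#.#
step 5: .......
.......
....##.
....##.
#..##.#
.....#.
step 6: .......
.......
....##.
.......
...#..#
....###
step 7: .....#.
.......
.......
....##.
....#.#
....###
step 8: ....###
.......
.......
....##.
...#..#
....#.#
step 9: ....#.#
.....#.
.......
....##.
...#..#
#..##.#
step 10: #..##.#
.....#.
....##.
....##.
#..#..#
#..##.#
step 11: #..#...
...#...
......#
...#...
#..#...
.##....
step 12: .#.#...
.......
.......
.......
.#.#...
####...
step 13: ##.#...
.......
.......
.......
##.#...
#..##..
step 14: #####..
.......
.......
.......
#####..
...##.#
step 15: ###.##.
.###...
.......
.###...
###.##.
......#
step 16: #...###
#..##..
.......
#..##..
#...###
.......

14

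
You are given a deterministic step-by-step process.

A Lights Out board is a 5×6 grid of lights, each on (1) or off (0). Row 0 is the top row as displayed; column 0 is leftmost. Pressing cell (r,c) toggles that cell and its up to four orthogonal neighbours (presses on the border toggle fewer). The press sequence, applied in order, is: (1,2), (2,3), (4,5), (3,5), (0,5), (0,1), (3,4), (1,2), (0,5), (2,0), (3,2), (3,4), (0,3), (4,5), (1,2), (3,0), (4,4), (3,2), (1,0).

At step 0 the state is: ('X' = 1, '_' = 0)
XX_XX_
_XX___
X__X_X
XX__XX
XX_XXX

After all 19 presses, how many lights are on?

gen 0: XX_XX_
_XX___
X__X_X
XX__XX
XX_XXX
gen 1: XXXXX_
___X__
X_XX_X
XX__XX
XX_XXX
gen 2: XXXXX_
______
X___XX
XX_XXX
XX_XXX
gen 3: XXXXX_
______
X___XX
XX_XX_
XX_X__
gen 4: XXXXX_
______
X___X_
XX_X_X
XX_X_X
gen 5: XXXX_X
_____X
X___X_
XX_X_X
XX_X_X
gen 6: ___X_X
_X___X
X___X_
XX_X_X
XX_X_X
gen 7: ___X_X
_X___X
X_____
XX__X_
XX_XXX
gen 8: __XX_X
__XX_X
X_X___
XX__X_
XX_XXX
gen 9: __XXX_
__XX__
X_X___
XX__X_
XX_XXX
gen 10: __XXX_
X_XX__
_XX___
_X__X_
XX_XXX
gen 11: __XXX_
X_XX__
_X____
__XXX_
XXXXXX
gen 12: __XXX_
X_XX__
_X__X_
__X__X
XXXX_X
gen 13: ______
X_X___
_X__X_
__X__X
XXXX_X
gen 14: ______
X_X___
_X__X_
__X___
XXXXX_
gen 15: __X___
XX_X__
_XX_X_
__X___
XXXXX_
gen 16: __X___
XX_X__
XXX_X_
XXX___
_XXXX_
gen 17: __X___
XX_X__
XXX_X_
XXX_X_
_XX__X
gen 18: __X___
XX_X__
XX__X_
X__XX_
_X___X
gen 19: X_X___
___X__
_X__X_
X__XX_
_X___X

10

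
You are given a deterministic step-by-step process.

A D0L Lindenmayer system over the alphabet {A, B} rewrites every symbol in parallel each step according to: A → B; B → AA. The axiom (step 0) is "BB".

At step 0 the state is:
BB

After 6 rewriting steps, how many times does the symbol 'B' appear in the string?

16

0) BB
1) AAAA
2) BBBB
3) AAAAAAAA
4) BBBBBBBB
5) AAAAAAAAAAAAAAAA
6) BBBBBBBBBBBBBBBB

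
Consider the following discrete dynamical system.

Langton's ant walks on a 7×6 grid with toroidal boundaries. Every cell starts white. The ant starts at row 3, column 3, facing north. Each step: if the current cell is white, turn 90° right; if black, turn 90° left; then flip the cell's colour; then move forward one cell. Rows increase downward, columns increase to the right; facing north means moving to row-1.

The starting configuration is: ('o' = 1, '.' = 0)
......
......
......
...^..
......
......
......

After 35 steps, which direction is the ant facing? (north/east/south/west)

gen 0: ......
......
......
...^..
......
......
......
gen 1: ......
......
......
...o>.
......
......
......
gen 2: ......
......
......
...oo.
....v.
......
......
gen 3: ......
......
......
...oo.
...<o.
......
......
gen 4: ......
......
......
...^o.
...oo.
......
......
gen 5: ......
......
......
..<.o.
...oo.
......
......
gen 6: ......
......
..^...
..o.o.
...oo.
......
......
gen 7: ......
......
..o>..
..o.o.
...oo.
......
......
gen 8: ......
......
..oo..
..ovo.
...oo.
......
......
gen 9: ......
......
..oo..
..<oo.
...oo.
......
......
gen 10: ......
......
..oo..
...oo.
..voo.
......
......
gen 11: ......
......
..oo..
...oo.
.<ooo.
......
......
gen 12: ......
......
..oo..
.^.oo.
.oooo.
......
......
gen 13: ......
......
..oo..
.o>oo.
.oooo.
......
......
gen 14: ......
......
..oo..
.oooo.
.ovoo.
......
......
gen 15: ......
......
..oo..
.oooo.
.o.>o.
......
......
gen 16: ......
......
..oo..
.oo^o.
.o..o.
......
......
gen 17: ......
......
..oo..
.o<.o.
.o..o.
......
......
gen 18: ......
......
..oo..
.o..o.
.ov.o.
......
......
gen 19: ......
......
..oo..
.o..o.
.<o.o.
......
......
gen 20: ......
......
..oo..
.o..o.
..o.o.
.v....
......
gen 21: ......
......
..oo..
.o..o.
..o.o.
<o....
......
gen 22: ......
......
..oo..
.o..o.
^.o.o.
oo....
......
gen 23: ......
......
..oo..
.o..o.
o>o.o.
oo....
......
gen 24: ......
......
..oo..
.o..o.
ooo.o.
ov....
......
gen 25: ......
......
..oo..
.o..o.
ooo.o.
o.>...
......
gen 26: ......
......
..oo..
.o..o.
ooo.o.
o.o...
..v...
gen 27: ......
......
..oo..
.o..o.
ooo.o.
o.o...
.<o...
gen 28: ......
......
..oo..
.o..o.
ooo.o.
o^o...
.oo...
gen 29: ......
......
..oo..
.o..o.
ooo.o.
oo>...
.oo...
gen 30: ......
......
..oo..
.o..o.
oo^.o.
oo....
.oo...
gen 31: ......
......
..oo..
.o..o.
o<..o.
oo....
.oo...
gen 32: ......
......
..oo..
.o..o.
o...o.
ov....
.oo...
gen 33: ......
......
..oo..
.o..o.
o...o.
o.>...
.oo...
gen 34: ......
......
..oo..
.o..o.
o...o.
o.o...
.ov...
gen 35: ......
......
..oo..
.o..o.
o...o.
o.o...
.o.>..

east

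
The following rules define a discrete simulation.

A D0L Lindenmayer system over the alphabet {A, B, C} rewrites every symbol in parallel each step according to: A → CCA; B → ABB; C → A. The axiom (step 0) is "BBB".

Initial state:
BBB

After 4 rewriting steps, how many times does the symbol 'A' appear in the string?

0) BBB
1) ABBABBABB
2) CCAABBABBCCAABBABBCCAABBABB
3) AACCACCAABBABBCCAABBABBAACCACCAABBABBCCAABBABBAACCACCAABBABBCCAABBABB
4) CCACCAAACCAAACCACCAABBABBCCAABBABBAACCACCAABBABBCCAABBABBC…BCCACCAAACCAAACCACCAABBABBCCAABBABBAACCACCAABBABBCCAABBABB  (len 171)

69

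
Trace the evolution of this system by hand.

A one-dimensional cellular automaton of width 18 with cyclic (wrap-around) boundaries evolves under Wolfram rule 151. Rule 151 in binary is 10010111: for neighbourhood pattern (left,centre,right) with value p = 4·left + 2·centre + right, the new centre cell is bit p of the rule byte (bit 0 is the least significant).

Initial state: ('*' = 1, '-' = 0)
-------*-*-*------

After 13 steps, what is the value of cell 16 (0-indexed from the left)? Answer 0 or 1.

1

t=0: -------*-*-*------
t=1: ********-*-*******
t=2: *******--*--******
t=3: ******-*****-*****
t=4: *****---***---****
t=5: ****-***-*-***-***
t=6: ***---*--*--*---**
t=7: **-*************-*
t=8: *---***********---
t=9: ****-*********-***
t=10: ***---*******---**
t=11: **-***-*****-***-*
t=12: *---*---***---*---
t=13: ********-*-*******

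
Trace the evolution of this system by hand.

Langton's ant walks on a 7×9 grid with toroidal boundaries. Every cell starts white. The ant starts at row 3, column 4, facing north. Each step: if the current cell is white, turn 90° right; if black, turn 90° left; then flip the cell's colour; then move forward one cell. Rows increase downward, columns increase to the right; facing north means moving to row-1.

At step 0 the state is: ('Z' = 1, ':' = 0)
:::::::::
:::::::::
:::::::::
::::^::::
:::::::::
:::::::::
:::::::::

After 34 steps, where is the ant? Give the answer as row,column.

6,3

t=0: :::::::::
:::::::::
:::::::::
::::^::::
:::::::::
:::::::::
:::::::::
t=1: :::::::::
:::::::::
:::::::::
::::Z>:::
:::::::::
:::::::::
:::::::::
t=2: :::::::::
:::::::::
:::::::::
::::ZZ:::
:::::v:::
:::::::::
:::::::::
t=3: :::::::::
:::::::::
:::::::::
::::ZZ:::
::::<Z:::
:::::::::
:::::::::
t=4: :::::::::
:::::::::
:::::::::
::::^Z:::
::::ZZ:::
:::::::::
:::::::::
t=5: :::::::::
:::::::::
:::::::::
:::<:Z:::
::::ZZ:::
:::::::::
:::::::::
t=6: :::::::::
:::::::::
:::^:::::
:::Z:Z:::
::::ZZ:::
:::::::::
:::::::::
t=7: :::::::::
:::::::::
:::Z>::::
:::Z:Z:::
::::ZZ:::
:::::::::
:::::::::
t=8: :::::::::
:::::::::
:::ZZ::::
:::ZvZ:::
::::ZZ:::
:::::::::
:::::::::
t=9: :::::::::
:::::::::
:::ZZ::::
:::<ZZ:::
::::ZZ:::
:::::::::
:::::::::
t=10: :::::::::
:::::::::
:::ZZ::::
::::ZZ:::
:::vZZ:::
:::::::::
:::::::::
t=11: :::::::::
:::::::::
:::ZZ::::
::::ZZ:::
::<ZZZ:::
:::::::::
:::::::::
t=12: :::::::::
:::::::::
:::ZZ::::
::^:ZZ:::
::ZZZZ:::
:::::::::
:::::::::
t=13: :::::::::
:::::::::
:::ZZ::::
::Z>ZZ:::
::ZZZZ:::
:::::::::
:::::::::
t=14: :::::::::
:::::::::
:::ZZ::::
::ZZZZ:::
::ZvZZ:::
:::::::::
:::::::::
t=15: :::::::::
:::::::::
:::ZZ::::
::ZZZZ:::
::Z:>Z:::
:::::::::
:::::::::
t=16: :::::::::
:::::::::
:::ZZ::::
::ZZ^Z:::
::Z::Z:::
:::::::::
:::::::::
t=17: :::::::::
:::::::::
:::ZZ::::
::Z<:Z:::
::Z::Z:::
:::::::::
:::::::::
t=18: :::::::::
:::::::::
:::ZZ::::
::Z::Z:::
::Zv:Z:::
:::::::::
:::::::::
t=19: :::::::::
:::::::::
:::ZZ::::
::Z::Z:::
::<Z:Z:::
:::::::::
:::::::::
t=20: :::::::::
:::::::::
:::ZZ::::
::Z::Z:::
:::Z:Z:::
::v::::::
:::::::::
t=21: :::::::::
:::::::::
:::ZZ::::
::Z::Z:::
:::Z:Z:::
:<Z::::::
:::::::::
t=22: :::::::::
:::::::::
:::ZZ::::
::Z::Z:::
:^:Z:Z:::
:ZZ::::::
:::::::::
t=23: :::::::::
:::::::::
:::ZZ::::
::Z::Z:::
:Z>Z:Z:::
:ZZ::::::
:::::::::
t=24: :::::::::
:::::::::
:::ZZ::::
::Z::Z:::
:ZZZ:Z:::
:Zv::::::
:::::::::
t=25: :::::::::
:::::::::
:::ZZ::::
::Z::Z:::
:ZZZ:Z:::
:Z:>:::::
:::::::::
t=26: :::::::::
:::::::::
:::ZZ::::
::Z::Z:::
:ZZZ:Z:::
:Z:Z:::::
:::v:::::
t=27: :::::::::
:::::::::
:::ZZ::::
::Z::Z:::
:ZZZ:Z:::
:Z:Z:::::
::<Z:::::
t=28: :::::::::
:::::::::
:::ZZ::::
::Z::Z:::
:ZZZ:Z:::
:Z^Z:::::
::ZZ:::::
t=29: :::::::::
:::::::::
:::ZZ::::
::Z::Z:::
:ZZZ:Z:::
:ZZ>:::::
::ZZ:::::
t=30: :::::::::
:::::::::
:::ZZ::::
::Z::Z:::
:ZZ^:Z:::
:ZZ::::::
::ZZ:::::
t=31: :::::::::
:::::::::
:::ZZ::::
::Z::Z:::
:Z<::Z:::
:ZZ::::::
::ZZ:::::
t=32: :::::::::
:::::::::
:::ZZ::::
::Z::Z:::
:Z:::Z:::
:Zv::::::
::ZZ:::::
t=33: :::::::::
:::::::::
:::ZZ::::
::Z::Z:::
:Z:::Z:::
:Z:>:::::
::ZZ:::::
t=34: :::::::::
:::::::::
:::ZZ::::
::Z::Z:::
:Z:::Z:::
:Z:Z:::::
::Zv:::::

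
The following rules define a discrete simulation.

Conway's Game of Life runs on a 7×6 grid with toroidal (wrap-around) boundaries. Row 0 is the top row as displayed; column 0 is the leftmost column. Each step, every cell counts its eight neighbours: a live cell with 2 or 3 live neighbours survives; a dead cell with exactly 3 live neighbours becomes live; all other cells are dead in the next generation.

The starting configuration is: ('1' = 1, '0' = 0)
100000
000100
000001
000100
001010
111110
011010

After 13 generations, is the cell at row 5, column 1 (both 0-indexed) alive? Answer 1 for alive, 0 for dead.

step 0: 100000
000100
000001
000100
001010
111110
011010
step 1: 011100
000000
000010
000110
000011
100010
000010
step 2: 001100
001100
000110
000100
000000
000110
011011
step 3: 000000
000000
000010
000110
000110
001111
010001
step 4: 000000
000000
000110
000001
000000
101001
101101
step 5: 000000
000000
000010
000010
100001
101111
101111
step 6: 000111
000000
000000
000010
110000
001000
101000
step 7: 000111
000010
000000
000000
010000
101000
011011
step 8: 101000
000111
000000
000000
010000
101101
011000
step 9: 101011
000111
000010
000000
111000
100100
000001
step 10: 100000
100000
000111
010000
111000
101001
010100
step 11: 110000
100010
100011
010111
001001
000101
011001
step 12: 001000
000010
010000
011100
001001
010101
011011
step 13: 011011
000000
010100
110100
000000
010101
010011

1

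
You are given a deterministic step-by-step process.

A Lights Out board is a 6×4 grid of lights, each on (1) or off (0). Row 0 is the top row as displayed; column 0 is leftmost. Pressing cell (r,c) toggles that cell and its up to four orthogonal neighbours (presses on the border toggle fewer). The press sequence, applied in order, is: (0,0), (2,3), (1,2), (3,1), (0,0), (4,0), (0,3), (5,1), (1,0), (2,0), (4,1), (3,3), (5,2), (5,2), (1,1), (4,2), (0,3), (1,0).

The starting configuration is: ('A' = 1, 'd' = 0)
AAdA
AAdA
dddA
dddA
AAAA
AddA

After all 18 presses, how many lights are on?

17

step 0: AAdA
AAdA
dddA
dddA
AAAA
AddA
step 1: dddA
dAdA
dddA
dddA
AAAA
AddA
step 2: dddA
dAdd
ddAd
dddd
AAAA
AddA
step 3: ddAA
ddAA
dddd
dddd
AAAA
AddA
step 4: ddAA
ddAA
dAdd
AAAd
AdAA
AddA
step 5: AAAA
AdAA
dAdd
AAAd
AdAA
AddA
step 6: AAAA
AdAA
dAdd
dAAd
dAAA
dddA
step 7: AAdd
AdAd
dAdd
dAAd
dAAA
dddA
step 8: AAdd
AdAd
dAdd
dAAd
ddAA
AAAA
step 9: dAdd
dAAd
AAdd
dAAd
ddAA
AAAA
step 10: dAdd
AAAd
dddd
AAAd
ddAA
AAAA
step 11: dAdd
AAAd
dddd
AdAd
AAdA
AdAA
step 12: dAdd
AAAd
dddA
AddA
AAdd
AdAA
step 13: dAdd
AAAd
dddA
AddA
AAAd
AAdd
step 14: dAdd
AAAd
dddA
AddA
AAdd
AdAA
step 15: dddd
dddd
dAdA
AddA
AAdd
AdAA
step 16: dddd
dddd
dAdA
AdAA
AdAA
AddA
step 17: ddAA
dddA
dAdA
AdAA
AdAA
AddA
step 18: AdAA
AAdA
AAdA
AdAA
AdAA
AddA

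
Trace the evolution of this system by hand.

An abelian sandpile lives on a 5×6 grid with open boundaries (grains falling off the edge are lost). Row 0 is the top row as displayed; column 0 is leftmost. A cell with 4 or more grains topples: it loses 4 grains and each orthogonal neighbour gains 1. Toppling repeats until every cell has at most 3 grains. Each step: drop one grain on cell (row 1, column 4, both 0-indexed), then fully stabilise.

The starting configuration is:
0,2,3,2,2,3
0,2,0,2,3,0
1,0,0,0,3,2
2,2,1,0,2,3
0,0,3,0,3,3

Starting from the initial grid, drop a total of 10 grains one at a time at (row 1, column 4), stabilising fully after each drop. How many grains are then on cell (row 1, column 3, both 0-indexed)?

3

[0] 0,2,3,2,2,3
0,2,0,2,3,0
1,0,0,0,3,2
2,2,1,0,2,3
0,0,3,0,3,3
[1] 0,2,3,2,3,3
0,2,0,3,1,1
1,0,0,1,0,3
2,2,1,0,3,3
0,0,3,0,3,3
[2] 0,2,3,2,3,3
0,2,0,3,2,1
1,0,0,1,0,3
2,2,1,0,3,3
0,0,3,0,3,3
[3] 0,2,3,2,3,3
0,2,0,3,3,1
1,0,0,1,0,3
2,2,1,0,3,3
0,0,3,0,3,3
[4] 0,3,0,1,2,0
0,2,2,1,2,3
1,0,0,2,1,3
2,2,1,0,3,3
0,0,3,0,3,3
[5] 0,3,0,1,2,0
0,2,2,1,3,3
1,0,0,2,1,3
2,2,1,0,3,3
0,0,3,0,3,3
[6] 0,3,0,1,3,1
0,2,2,2,2,1
1,0,0,3,0,2
2,2,1,1,2,2
0,0,3,1,1,1
[7] 0,3,0,1,3,1
0,2,2,2,3,1
1,0,0,3,0,2
2,2,1,1,2,2
0,0,3,1,1,1
[8] 0,3,0,2,0,2
0,2,2,3,1,2
1,0,0,3,1,2
2,2,1,1,2,2
0,0,3,1,1,1
[9] 0,3,0,2,0,2
0,2,2,3,2,2
1,0,0,3,1,2
2,2,1,1,2,2
0,0,3,1,1,1
[10] 0,3,0,2,0,2
0,2,2,3,3,2
1,0,0,3,1,2
2,2,1,1,2,2
0,0,3,1,1,1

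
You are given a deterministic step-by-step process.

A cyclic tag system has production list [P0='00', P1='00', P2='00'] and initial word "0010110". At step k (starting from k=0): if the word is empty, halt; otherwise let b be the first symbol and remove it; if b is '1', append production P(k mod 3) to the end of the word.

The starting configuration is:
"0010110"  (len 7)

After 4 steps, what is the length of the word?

5

gen 0: "0010110"  (len 7)
gen 1: "010110"  (len 6)
gen 2: "10110"  (len 5)
gen 3: "011000"  (len 6)
gen 4: "11000"  (len 5)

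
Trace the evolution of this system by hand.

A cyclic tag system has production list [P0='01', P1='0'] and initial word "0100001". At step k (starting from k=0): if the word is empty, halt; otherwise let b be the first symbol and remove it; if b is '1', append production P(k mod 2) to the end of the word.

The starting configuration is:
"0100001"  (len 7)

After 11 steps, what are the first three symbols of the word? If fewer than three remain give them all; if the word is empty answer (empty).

[0] "0100001"  (len 7)
[1] "100001"  (len 6)
[2] "000010"  (len 6)
[3] "00010"  (len 5)
[4] "0010"  (len 4)
[5] "010"  (len 3)
[6] "10"  (len 2)
[7] "001"  (len 3)
[8] "01"  (len 2)
[9] "1"  (len 1)
[10] "0"  (len 1)
[11] (halted — word empty)

(empty)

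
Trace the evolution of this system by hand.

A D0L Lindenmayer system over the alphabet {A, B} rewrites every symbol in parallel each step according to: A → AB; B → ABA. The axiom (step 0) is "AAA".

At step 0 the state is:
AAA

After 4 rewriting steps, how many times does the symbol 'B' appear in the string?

t=0: AAA
t=1: ABABAB
t=2: ABABAABABAABABA
t=3: ABABAABABAABABABAABABAABABABAABABAAB
t=4: ABABAABABAABABABAABABAABABABAABABAABABAABABABAABABAABABABAABABAABABAABABABAABABAABABABA

36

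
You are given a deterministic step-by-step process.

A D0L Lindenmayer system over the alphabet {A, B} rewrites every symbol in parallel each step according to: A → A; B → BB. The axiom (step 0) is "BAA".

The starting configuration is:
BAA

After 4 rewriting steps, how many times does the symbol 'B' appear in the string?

[0] BAA
[1] BBAA
[2] BBBBAA
[3] BBBBBBBBAA
[4] BBBBBBBBBBBBBBBBAA

16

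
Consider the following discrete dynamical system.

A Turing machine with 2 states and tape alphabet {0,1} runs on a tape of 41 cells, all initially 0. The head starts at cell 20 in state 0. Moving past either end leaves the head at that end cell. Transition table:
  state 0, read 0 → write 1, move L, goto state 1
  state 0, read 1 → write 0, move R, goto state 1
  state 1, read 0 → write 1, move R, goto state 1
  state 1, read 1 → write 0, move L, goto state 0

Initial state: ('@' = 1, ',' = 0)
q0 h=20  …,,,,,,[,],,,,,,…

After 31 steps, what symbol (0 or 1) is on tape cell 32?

0) q0 h=20  …,,,,,,[,],,,,,,…
1) q1 h=19  …,,,,,,[,]@,,,,,…
2) q1 h=20  …,,,,,@[@],,,,,,…
3) q0 h=19  …,,,,,,[@],,,,,,…
4) q1 h=20  …,,,,,,[,],,,,,,…
5) q1 h=21  …,,,,,@[,],,,,,,…
6) q1 h=22  …,,,,@@[,],,,,,,…
7) q1 h=23  …,,,@@@[,],,,,,,…
8) q1 h=24  …,,@@@@[,],,,,,,…
9) q1 h=25  …,@@@@@[,],,,,,,…
10) q1 h=26  …@@@@@@[,],,,,,,…
11) q1 h=27  …@@@@@@[,],,,,,,…
12) q1 h=28  …@@@@@@[,],,,,,,…
13) q1 h=29  …@@@@@@[,],,,,,,…
14) q1 h=30  …@@@@@@[,],,,,,,…
15) q1 h=31  …@@@@@@[,],,,,,,…
16) q1 h=32  …@@@@@@[,],,,,,,…
17) q1 h=33  …@@@@@@[,],,,,,,…
18) q1 h=34  …@@@@@@[,],,,,,,|
19) q1 h=35  …@@@@@@[,],,,,,|
20) q1 h=36  …@@@@@@[,],,,,|
21) q1 h=37  …@@@@@@[,],,,|
22) q1 h=38  …@@@@@@[,],,|
23) q1 h=39  …@@@@@@[,],|
24) q1 h=40  …@@@@@@[,]|
25) q1 h=40  …@@@@@@[@]|
26) q0 h=39  …@@@@@@[@],|
27) q1 h=40  …@@@@@,[,]|
28) q1 h=40  …@@@@@,[@]|
29) q0 h=39  …@@@@@@[,],|
30) q1 h=38  …@@@@@@[@]@,|
31) q0 h=37  …@@@@@@[@],@,|

1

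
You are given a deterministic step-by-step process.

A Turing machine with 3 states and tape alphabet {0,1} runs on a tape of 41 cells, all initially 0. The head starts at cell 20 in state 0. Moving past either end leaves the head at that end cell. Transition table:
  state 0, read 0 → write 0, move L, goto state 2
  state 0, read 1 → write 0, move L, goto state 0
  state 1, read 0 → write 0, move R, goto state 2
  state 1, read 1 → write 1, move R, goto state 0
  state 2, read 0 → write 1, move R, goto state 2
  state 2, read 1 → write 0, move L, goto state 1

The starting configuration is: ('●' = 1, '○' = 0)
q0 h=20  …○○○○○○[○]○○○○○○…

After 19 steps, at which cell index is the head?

37

gen 0: q0 h=20  …○○○○○○[○]○○○○○○…
gen 1: q2 h=19  …○○○○○○[○]○○○○○○…
gen 2: q2 h=20  …○○○○○●[○]○○○○○○…
gen 3: q2 h=21  …○○○○●●[○]○○○○○○…
gen 4: q2 h=22  …○○○●●●[○]○○○○○○…
gen 5: q2 h=23  …○○●●●●[○]○○○○○○…
gen 6: q2 h=24  …○●●●●●[○]○○○○○○…
gen 7: q2 h=25  …●●●●●●[○]○○○○○○…
gen 8: q2 h=26  …●●●●●●[○]○○○○○○…
gen 9: q2 h=27  …●●●●●●[○]○○○○○○…
gen 10: q2 h=28  …●●●●●●[○]○○○○○○…
gen 11: q2 h=29  …●●●●●●[○]○○○○○○…
gen 12: q2 h=30  …●●●●●●[○]○○○○○○…
gen 13: q2 h=31  …●●●●●●[○]○○○○○○…
gen 14: q2 h=32  …●●●●●●[○]○○○○○○…
gen 15: q2 h=33  …●●●●●●[○]○○○○○○…
gen 16: q2 h=34  …●●●●●●[○]○○○○○○|
gen 17: q2 h=35  …●●●●●●[○]○○○○○|
gen 18: q2 h=36  …●●●●●●[○]○○○○|
gen 19: q2 h=37  …●●●●●●[○]○○○|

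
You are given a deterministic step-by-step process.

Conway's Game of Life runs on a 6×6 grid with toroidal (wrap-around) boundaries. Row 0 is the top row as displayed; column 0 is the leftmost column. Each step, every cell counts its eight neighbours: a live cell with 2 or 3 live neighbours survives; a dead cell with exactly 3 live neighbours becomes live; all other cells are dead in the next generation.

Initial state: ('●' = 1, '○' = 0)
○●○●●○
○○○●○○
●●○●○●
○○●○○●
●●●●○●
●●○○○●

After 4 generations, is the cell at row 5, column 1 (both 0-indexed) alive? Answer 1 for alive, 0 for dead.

t=0: ○●○●●○
○○○●○○
●●○●○●
○○●○○●
●●●●○●
●●○○○●
t=1: ○●○●●●
○●○●○●
●●○●○●
○○○○○○
○○○●○○
○○○○○○
t=2: ○○○●○●
○●○●○○
○●○○○●
●○●○●○
○○○○○○
○○●●○○
t=3: ○○○●○○
○○○○○○
○●○●●●
●●○○○●
○●●○○○
○○●●●○
t=4: ○○●●●○
○○●●○○
○●●○●●
○○○●○●
○○○○●●
○●○○●○

1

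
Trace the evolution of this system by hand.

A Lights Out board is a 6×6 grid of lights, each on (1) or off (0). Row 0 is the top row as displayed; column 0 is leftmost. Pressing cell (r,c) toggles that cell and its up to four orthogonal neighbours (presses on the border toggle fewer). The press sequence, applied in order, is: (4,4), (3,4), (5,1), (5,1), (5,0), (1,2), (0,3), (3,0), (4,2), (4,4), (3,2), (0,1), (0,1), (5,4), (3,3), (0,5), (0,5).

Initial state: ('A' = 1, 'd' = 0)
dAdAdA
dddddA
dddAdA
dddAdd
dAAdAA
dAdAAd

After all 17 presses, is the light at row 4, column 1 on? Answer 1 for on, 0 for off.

0

k=0  dAdAdA
dddddA
dddAdA
dddAdd
dAAdAA
dAdAAd
k=1  dAdAdA
dddddA
dddAdA
dddAAd
dAAAdd
dAdAdd
k=2  dAdAdA
dddddA
dddAAA
dddddA
dAAAAd
dAdAdd
k=3  dAdAdA
dddddA
dddAAA
dddddA
ddAAAd
AdAAdd
k=4  dAdAdA
dddddA
dddAAA
dddddA
dAAAAd
dAdAdd
k=5  dAdAdA
dddddA
dddAAA
dddddA
AAAAAd
AddAdd
k=6  dAAAdA
dAAAdA
ddAAAA
dddddA
AAAAAd
AddAdd
k=7  dAddAA
dAAddA
ddAAAA
dddddA
AAAAAd
AddAdd
k=8  dAddAA
dAAddA
AdAAAA
AAdddA
dAAAAd
AddAdd
k=9  dAddAA
dAAddA
AdAAAA
AAAddA
ddddAd
AdAAdd
k=10  dAddAA
dAAddA
AdAAAA
AAAdAA
dddAdA
AdAAAd
k=11  dAddAA
dAAddA
AddAAA
AddAAA
ddAAdA
AdAAAd
k=12  AdAdAA
ddAddA
AddAAA
AddAAA
ddAAdA
AdAAAd
k=13  dAddAA
dAAddA
AddAAA
AddAAA
ddAAdA
AdAAAd
k=14  dAddAA
dAAddA
AddAAA
AddAAA
ddAAAA
AdAddA
k=15  dAddAA
dAAddA
AdddAA
AdAddA
ddAdAA
AdAddA
k=16  dAdddd
dAAddd
AdddAA
AdAddA
ddAdAA
AdAddA
k=17  dAddAA
dAAddA
AdddAA
AdAddA
ddAdAA
AdAddA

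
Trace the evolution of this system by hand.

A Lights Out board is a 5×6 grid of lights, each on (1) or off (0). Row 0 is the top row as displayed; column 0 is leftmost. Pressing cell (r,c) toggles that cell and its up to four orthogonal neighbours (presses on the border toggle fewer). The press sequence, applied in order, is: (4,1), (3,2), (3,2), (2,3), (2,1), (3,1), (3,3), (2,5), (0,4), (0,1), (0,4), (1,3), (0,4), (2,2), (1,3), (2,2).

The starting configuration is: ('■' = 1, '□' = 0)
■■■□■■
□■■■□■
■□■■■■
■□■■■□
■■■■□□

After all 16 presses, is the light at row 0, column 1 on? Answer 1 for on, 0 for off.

t=0: ■■■□■■
□■■■□■
■□■■■■
■□■■■□
■■■■□□
t=1: ■■■□■■
□■■■□■
■□■■■■
■■■■■□
□□□■□□
t=2: ■■■□■■
□■■■□■
■□□■■■
■□□□■□
□□■■□□
t=3: ■■■□■■
□■■■□■
■□■■■■
■■■■■□
□□□■□□
t=4: ■■■□■■
□■■□□■
■□□□□■
■■■□■□
□□□■□□
t=5: ■■■□■■
□□■□□■
□■■□□■
■□■□■□
□□□■□□
t=6: ■■■□■■
□□■□□■
□□■□□■
□■□□■□
□■□■□□
t=7: ■■■□■■
□□■□□■
□□■■□■
□■■■□□
□■□□□□
t=8: ■■■□■■
□□■□□□
□□■■■□
□■■■□■
□■□□□□
t=9: ■■■■□□
□□■□■□
□□■■■□
□■■■□■
□■□□□□
t=10: □□□■□□
□■■□■□
□□■■■□
□■■■□■
□■□□□□
t=11: □□□□■■
□■■□□□
□□■■■□
□■■■□■
□■□□□□
t=12: □□□■■■
□■□■■□
□□■□■□
□■■■□■
□■□□□□
t=13: □□□□□□
□■□■□□
□□■□■□
□■■■□■
□■□□□□
t=14: □□□□□□
□■■■□□
□■□■■□
□■□■□■
□■□□□□
t=15: □□□■□□
□■□□■□
□■□□■□
□■□■□■
□■□□□□
t=16: □□□■□□
□■■□■□
□□■■■□
□■■■□■
□■□□□□

0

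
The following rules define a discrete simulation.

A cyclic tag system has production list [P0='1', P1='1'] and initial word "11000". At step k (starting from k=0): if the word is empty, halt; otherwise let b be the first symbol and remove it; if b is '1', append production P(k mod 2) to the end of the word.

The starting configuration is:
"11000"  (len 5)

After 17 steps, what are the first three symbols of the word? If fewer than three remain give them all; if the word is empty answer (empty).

11

step 0: "11000"  (len 5)
step 1: "10001"  (len 5)
step 2: "00011"  (len 5)
step 3: "0011"  (len 4)
step 4: "011"  (len 3)
step 5: "11"  (len 2)
step 6: "11"  (len 2)
step 7: "11"  (len 2)
step 8: "11"  (len 2)
step 9: "11"  (len 2)
step 10: "11"  (len 2)
step 11: "11"  (len 2)
step 12: "11"  (len 2)
step 13: "11"  (len 2)
step 14: "11"  (len 2)
step 15: "11"  (len 2)
step 16: "11"  (len 2)
step 17: "11"  (len 2)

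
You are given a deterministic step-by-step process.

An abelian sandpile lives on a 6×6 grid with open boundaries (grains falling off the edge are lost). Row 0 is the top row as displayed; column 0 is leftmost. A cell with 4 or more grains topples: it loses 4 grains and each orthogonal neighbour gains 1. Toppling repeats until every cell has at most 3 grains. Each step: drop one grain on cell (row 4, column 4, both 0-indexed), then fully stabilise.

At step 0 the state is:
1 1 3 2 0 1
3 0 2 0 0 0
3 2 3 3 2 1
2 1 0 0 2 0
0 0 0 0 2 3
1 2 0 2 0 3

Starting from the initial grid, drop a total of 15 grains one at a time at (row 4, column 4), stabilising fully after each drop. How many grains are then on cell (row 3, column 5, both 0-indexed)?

step 0: 1 1 3 2 0 1
3 0 2 0 0 0
3 2 3 3 2 1
2 1 0 0 2 0
0 0 0 0 2 3
1 2 0 2 0 3
step 1: 1 1 3 2 0 1
3 0 2 0 0 0
3 2 3 3 2 1
2 1 0 0 2 0
0 0 0 0 3 3
1 2 0 2 0 3
step 2: 1 1 3 2 0 1
3 0 2 0 0 0
3 2 3 3 2 1
2 1 0 0 3 1
0 0 0 1 1 1
1 2 0 2 2 0
step 3: 1 1 3 2 0 1
3 0 2 0 0 0
3 2 3 3 2 1
2 1 0 0 3 1
0 0 0 1 2 1
1 2 0 2 2 0
step 4: 1 1 3 2 0 1
3 0 2 0 0 0
3 2 3 3 2 1
2 1 0 0 3 1
0 0 0 1 3 1
1 2 0 2 2 0
step 5: 1 1 3 2 0 1
3 0 2 0 0 0
3 2 3 3 3 1
2 1 0 1 0 2
0 0 0 2 1 2
1 2 0 2 3 0
step 6: 1 1 3 2 0 1
3 0 2 0 0 0
3 2 3 3 3 1
2 1 0 1 0 2
0 0 0 2 2 2
1 2 0 2 3 0
step 7: 1 1 3 2 0 1
3 0 2 0 0 0
3 2 3 3 3 1
2 1 0 1 0 2
0 0 0 2 3 2
1 2 0 2 3 0
step 8: 1 1 3 2 0 1
3 0 2 0 0 0
3 2 3 3 3 1
2 1 0 1 1 2
0 0 0 3 1 3
1 2 0 3 0 1
step 9: 1 1 3 2 0 1
3 0 2 0 0 0
3 2 3 3 3 1
2 1 0 1 1 2
0 0 0 3 2 3
1 2 0 3 0 1
step 10: 1 1 3 2 0 1
3 0 2 0 0 0
3 2 3 3 3 1
2 1 0 1 1 2
0 0 0 3 3 3
1 2 0 3 0 1
step 11: 1 1 3 2 0 1
3 0 2 0 0 0
3 2 3 3 3 1
2 1 0 2 2 3
0 0 1 1 2 0
1 2 1 0 2 2
step 12: 1 1 3 2 0 1
3 0 2 0 0 0
3 2 3 3 3 1
2 1 0 2 2 3
0 0 1 1 3 0
1 2 1 0 2 2
step 13: 1 1 3 2 0 1
3 0 2 0 0 0
3 2 3 3 3 1
2 1 0 2 3 3
0 0 1 2 0 1
1 2 1 0 3 2
step 14: 1 1 3 2 0 1
3 0 2 0 0 0
3 2 3 3 3 1
2 1 0 2 3 3
0 0 1 2 1 1
1 2 1 0 3 2
step 15: 1 1 3 2 0 1
3 0 2 0 0 0
3 2 3 3 3 1
2 1 0 2 3 3
0 0 1 2 2 1
1 2 1 0 3 2

3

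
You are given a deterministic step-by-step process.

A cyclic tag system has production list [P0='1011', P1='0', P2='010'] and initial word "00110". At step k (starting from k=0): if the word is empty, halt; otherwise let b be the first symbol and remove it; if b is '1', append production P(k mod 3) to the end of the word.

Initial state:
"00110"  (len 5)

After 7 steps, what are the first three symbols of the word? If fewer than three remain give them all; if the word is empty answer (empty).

010

t=0: "00110"  (len 5)
t=1: "0110"  (len 4)
t=2: "110"  (len 3)
t=3: "10010"  (len 5)
t=4: "00101011"  (len 8)
t=5: "0101011"  (len 7)
t=6: "101011"  (len 6)
t=7: "010111011"  (len 9)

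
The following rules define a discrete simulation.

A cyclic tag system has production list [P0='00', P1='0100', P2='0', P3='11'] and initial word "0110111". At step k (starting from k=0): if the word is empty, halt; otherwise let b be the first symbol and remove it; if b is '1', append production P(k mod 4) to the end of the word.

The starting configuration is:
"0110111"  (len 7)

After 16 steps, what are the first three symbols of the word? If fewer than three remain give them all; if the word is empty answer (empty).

000

0) "0110111"  (len 7)
1) "110111"  (len 6)
2) "101110100"  (len 9)
3) "011101000"  (len 9)
4) "11101000"  (len 8)
5) "110100000"  (len 9)
6) "101000000100"  (len 12)
7) "010000001000"  (len 12)
8) "10000001000"  (len 11)
9) "000000100000"  (len 12)
10) "00000100000"  (len 11)
11) "0000100000"  (len 10)
12) "000100000"  (len 9)
13) "00100000"  (len 8)
14) "0100000"  (len 7)
15) "100000"  (len 6)
16) "0000011"  (len 7)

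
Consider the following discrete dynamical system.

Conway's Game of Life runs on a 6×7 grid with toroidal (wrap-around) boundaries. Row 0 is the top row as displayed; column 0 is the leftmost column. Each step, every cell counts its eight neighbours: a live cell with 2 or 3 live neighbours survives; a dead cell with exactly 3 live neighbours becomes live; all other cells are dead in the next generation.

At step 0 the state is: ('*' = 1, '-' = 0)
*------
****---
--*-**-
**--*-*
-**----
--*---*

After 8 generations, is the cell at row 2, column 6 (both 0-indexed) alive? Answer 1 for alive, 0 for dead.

[0] *------
****---
--*-**-
**--*-*
-**----
--*---*
[1] *--*--*
*-***-*
----**-
*---*-*
--**-**
*-*----
[2] ----**-
***----
-*-----
*------
--****-
*-*-**-
[3] *-*-**-
***----
--*----
-****--
--*--*-
-**----
[4] *-----*
*-*---*
*------
-*--*--
----*--
--*-***
[5] ---*---
-------
*-----*
-------
----*--
*--**-*
[6] ---**--
-------
-------
-------
---***-
---***-
[7] ---*-*-
-------
-------
----*--
---*-*-
--*----
[8] -------
-------
-------
----*--
---**--
--**---

0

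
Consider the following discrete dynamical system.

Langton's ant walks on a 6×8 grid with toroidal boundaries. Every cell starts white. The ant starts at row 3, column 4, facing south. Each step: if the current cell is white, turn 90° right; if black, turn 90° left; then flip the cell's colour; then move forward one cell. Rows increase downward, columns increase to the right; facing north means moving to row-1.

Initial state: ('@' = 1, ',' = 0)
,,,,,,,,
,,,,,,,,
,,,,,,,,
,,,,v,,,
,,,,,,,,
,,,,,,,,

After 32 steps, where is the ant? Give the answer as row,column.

0) ,,,,,,,,
,,,,,,,,
,,,,,,,,
,,,,v,,,
,,,,,,,,
,,,,,,,,
1) ,,,,,,,,
,,,,,,,,
,,,,,,,,
,,,<@,,,
,,,,,,,,
,,,,,,,,
2) ,,,,,,,,
,,,,,,,,
,,,^,,,,
,,,@@,,,
,,,,,,,,
,,,,,,,,
3) ,,,,,,,,
,,,,,,,,
,,,@>,,,
,,,@@,,,
,,,,,,,,
,,,,,,,,
4) ,,,,,,,,
,,,,,,,,
,,,@@,,,
,,,@v,,,
,,,,,,,,
,,,,,,,,
5) ,,,,,,,,
,,,,,,,,
,,,@@,,,
,,,@,>,,
,,,,,,,,
,,,,,,,,
6) ,,,,,,,,
,,,,,,,,
,,,@@,,,
,,,@,@,,
,,,,,v,,
,,,,,,,,
7) ,,,,,,,,
,,,,,,,,
,,,@@,,,
,,,@,@,,
,,,,<@,,
,,,,,,,,
8) ,,,,,,,,
,,,,,,,,
,,,@@,,,
,,,@^@,,
,,,,@@,,
,,,,,,,,
9) ,,,,,,,,
,,,,,,,,
,,,@@,,,
,,,@@>,,
,,,,@@,,
,,,,,,,,
10) ,,,,,,,,
,,,,,,,,
,,,@@^,,
,,,@@,,,
,,,,@@,,
,,,,,,,,
11) ,,,,,,,,
,,,,,,,,
,,,@@@>,
,,,@@,,,
,,,,@@,,
,,,,,,,,
12) ,,,,,,,,
,,,,,,,,
,,,@@@@,
,,,@@,v,
,,,,@@,,
,,,,,,,,
13) ,,,,,,,,
,,,,,,,,
,,,@@@@,
,,,@@<@,
,,,,@@,,
,,,,,,,,
14) ,,,,,,,,
,,,,,,,,
,,,@@^@,
,,,@@@@,
,,,,@@,,
,,,,,,,,
15) ,,,,,,,,
,,,,,,,,
,,,@<,@,
,,,@@@@,
,,,,@@,,
,,,,,,,,
16) ,,,,,,,,
,,,,,,,,
,,,@,,@,
,,,@v@@,
,,,,@@,,
,,,,,,,,
17) ,,,,,,,,
,,,,,,,,
,,,@,,@,
,,,@,>@,
,,,,@@,,
,,,,,,,,
18) ,,,,,,,,
,,,,,,,,
,,,@,^@,
,,,@,,@,
,,,,@@,,
,,,,,,,,
19) ,,,,,,,,
,,,,,,,,
,,,@,@>,
,,,@,,@,
,,,,@@,,
,,,,,,,,
20) ,,,,,,,,
,,,,,,^,
,,,@,@,,
,,,@,,@,
,,,,@@,,
,,,,,,,,
21) ,,,,,,,,
,,,,,,@>
,,,@,@,,
,,,@,,@,
,,,,@@,,
,,,,,,,,
22) ,,,,,,,,
,,,,,,@@
,,,@,@,v
,,,@,,@,
,,,,@@,,
,,,,,,,,
23) ,,,,,,,,
,,,,,,@@
,,,@,@<@
,,,@,,@,
,,,,@@,,
,,,,,,,,
24) ,,,,,,,,
,,,,,,^@
,,,@,@@@
,,,@,,@,
,,,,@@,,
,,,,,,,,
25) ,,,,,,,,
,,,,,<,@
,,,@,@@@
,,,@,,@,
,,,,@@,,
,,,,,,,,
26) ,,,,,^,,
,,,,,@,@
,,,@,@@@
,,,@,,@,
,,,,@@,,
,,,,,,,,
27) ,,,,,@>,
,,,,,@,@
,,,@,@@@
,,,@,,@,
,,,,@@,,
,,,,,,,,
28) ,,,,,@@,
,,,,,@v@
,,,@,@@@
,,,@,,@,
,,,,@@,,
,,,,,,,,
29) ,,,,,@@,
,,,,,<@@
,,,@,@@@
,,,@,,@,
,,,,@@,,
,,,,,,,,
30) ,,,,,@@,
,,,,,,@@
,,,@,v@@
,,,@,,@,
,,,,@@,,
,,,,,,,,
31) ,,,,,@@,
,,,,,,@@
,,,@,,>@
,,,@,,@,
,,,,@@,,
,,,,,,,,
32) ,,,,,@@,
,,,,,,^@
,,,@,,,@
,,,@,,@,
,,,,@@,,
,,,,,,,,

1,6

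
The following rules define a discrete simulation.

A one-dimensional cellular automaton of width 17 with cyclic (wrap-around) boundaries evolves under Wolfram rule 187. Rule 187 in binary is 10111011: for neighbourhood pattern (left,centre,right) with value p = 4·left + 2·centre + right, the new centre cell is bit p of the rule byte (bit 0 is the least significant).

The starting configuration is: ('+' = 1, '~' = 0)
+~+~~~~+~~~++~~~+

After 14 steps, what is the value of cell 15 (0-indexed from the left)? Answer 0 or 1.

1

k=0  +~+~~~~+~~~++~~~+
k=1  ~+~++++~++++~++++
k=2  +~++++~++++~++++~
k=3  ~++++~++++~++++~+
k=4  ++++~++++~++++~+~
k=5  +++~++++~++++~+~+
k=6  ++~++++~++++~+~++
k=7  +~++++~++++~+~+++
k=8  ~++++~++++~+~++++
k=9  ++++~++++~+~++++~
k=10  +++~++++~+~++++~+
k=11  ++~++++~+~++++~++
k=12  +~++++~+~++++~+++
k=13  ~++++~+~++++~++++
k=14  ++++~+~++++~++++~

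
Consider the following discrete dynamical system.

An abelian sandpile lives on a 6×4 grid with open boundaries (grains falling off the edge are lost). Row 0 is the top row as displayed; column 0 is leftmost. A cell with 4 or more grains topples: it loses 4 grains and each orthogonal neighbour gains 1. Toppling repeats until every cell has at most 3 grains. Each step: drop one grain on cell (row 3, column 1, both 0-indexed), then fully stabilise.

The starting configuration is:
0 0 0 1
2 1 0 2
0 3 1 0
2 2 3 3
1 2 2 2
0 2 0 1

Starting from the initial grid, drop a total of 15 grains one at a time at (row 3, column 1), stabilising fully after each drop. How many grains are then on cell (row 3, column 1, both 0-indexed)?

t=0: 0 0 0 1
2 1 0 2
0 3 1 0
2 2 3 3
1 2 2 2
0 2 0 1
t=1: 0 0 0 1
2 1 0 2
0 3 1 0
2 3 3 3
1 2 2 2
0 2 0 1
t=2: 0 0 0 1
2 2 0 2
1 0 3 1
3 2 1 0
1 3 3 3
0 2 0 1
t=3: 0 0 0 1
2 2 0 2
1 0 3 1
3 3 1 0
1 3 3 3
0 2 0 1
t=4: 0 0 0 1
2 2 0 2
2 1 3 1
0 2 3 1
3 1 1 0
0 3 1 2
t=5: 0 0 0 1
2 2 0 2
2 1 3 1
0 3 3 1
3 1 1 0
0 3 1 2
t=6: 0 0 0 1
2 2 1 2
2 3 0 2
1 1 1 2
3 2 2 0
0 3 1 2
t=7: 0 0 0 1
2 2 1 2
2 3 0 2
1 2 1 2
3 2 2 0
0 3 1 2
t=8: 0 0 0 1
2 2 1 2
2 3 0 2
1 3 1 2
3 2 2 0
0 3 1 2
t=9: 0 0 0 1
2 3 1 2
3 0 1 2
2 1 2 2
3 3 2 0
0 3 1 2
t=10: 0 0 0 1
2 3 1 2
3 0 1 2
2 2 2 2
3 3 2 0
0 3 1 2
t=11: 0 0 0 1
2 3 1 2
3 0 1 2
2 3 2 2
3 3 2 0
0 3 1 2
t=12: 0 0 0 1
3 3 1 2
0 2 1 2
1 2 3 2
1 2 3 0
2 0 2 2
t=13: 0 0 0 1
3 3 1 2
0 2 1 2
1 3 3 2
1 2 3 0
2 0 2 2
t=14: 0 0 0 1
3 3 1 2
0 3 2 2
2 2 1 3
2 0 1 1
2 1 3 2
t=15: 0 0 0 1
3 3 1 2
0 3 2 2
2 3 1 3
2 0 1 1
2 1 3 2

3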